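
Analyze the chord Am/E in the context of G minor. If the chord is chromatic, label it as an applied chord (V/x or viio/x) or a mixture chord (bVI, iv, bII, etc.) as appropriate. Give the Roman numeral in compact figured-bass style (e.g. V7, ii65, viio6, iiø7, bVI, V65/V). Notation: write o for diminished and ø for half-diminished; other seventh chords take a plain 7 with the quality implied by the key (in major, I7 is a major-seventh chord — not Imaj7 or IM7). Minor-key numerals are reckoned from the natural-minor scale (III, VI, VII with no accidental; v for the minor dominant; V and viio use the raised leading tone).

ii64

Stacked in thirds the chord is A-C-E: a minor triad on A.
A is the second degree of G minor. This is the minor supertonic, borrowed from the parallel major (the Dorian ii).
With E in the bass the chord is in second inversion, so the figured bass is 64.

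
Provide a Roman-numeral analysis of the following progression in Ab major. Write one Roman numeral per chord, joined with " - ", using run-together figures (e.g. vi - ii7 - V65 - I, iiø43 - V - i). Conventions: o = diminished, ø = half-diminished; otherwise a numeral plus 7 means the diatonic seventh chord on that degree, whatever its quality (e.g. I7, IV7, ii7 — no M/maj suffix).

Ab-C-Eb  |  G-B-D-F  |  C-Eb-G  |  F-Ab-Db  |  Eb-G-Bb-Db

I - V7/iii - iii - IV6 - V7

Ab-C-Eb has root Ab, degree 1 in Ab major, so I.
G-B-D-F: a dominant seventh chord on G, the applied dominant of iii → V7/iii.
C-Eb-G: root C is the mediant; minor triad there is iii.
F-Ab-Db has root Db, degree 4 in Ab major, so IV6.
Eb-G-Bb-Db: root Eb is the dominant; dominant seventh chord there is V7.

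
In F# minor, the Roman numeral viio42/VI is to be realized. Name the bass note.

Bb

The applied chord viio42/VI is rooted on C#: C#-E-G-Bb.
The figure 42 means third inversion — the seventh is in the bass.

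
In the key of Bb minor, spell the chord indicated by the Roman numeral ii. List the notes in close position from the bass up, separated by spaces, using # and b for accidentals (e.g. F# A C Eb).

C Eb G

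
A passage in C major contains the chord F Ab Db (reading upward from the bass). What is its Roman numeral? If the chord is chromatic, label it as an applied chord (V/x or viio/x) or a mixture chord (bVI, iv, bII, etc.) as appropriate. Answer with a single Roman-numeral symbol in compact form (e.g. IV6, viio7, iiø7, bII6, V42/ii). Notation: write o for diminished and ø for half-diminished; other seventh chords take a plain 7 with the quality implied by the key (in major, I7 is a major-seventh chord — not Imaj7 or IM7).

bII6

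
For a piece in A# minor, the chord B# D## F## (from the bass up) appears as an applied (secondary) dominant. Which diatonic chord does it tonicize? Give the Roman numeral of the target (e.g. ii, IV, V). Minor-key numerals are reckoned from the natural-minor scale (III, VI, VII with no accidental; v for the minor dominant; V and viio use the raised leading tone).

V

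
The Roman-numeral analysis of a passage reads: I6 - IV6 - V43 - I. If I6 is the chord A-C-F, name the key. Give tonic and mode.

F major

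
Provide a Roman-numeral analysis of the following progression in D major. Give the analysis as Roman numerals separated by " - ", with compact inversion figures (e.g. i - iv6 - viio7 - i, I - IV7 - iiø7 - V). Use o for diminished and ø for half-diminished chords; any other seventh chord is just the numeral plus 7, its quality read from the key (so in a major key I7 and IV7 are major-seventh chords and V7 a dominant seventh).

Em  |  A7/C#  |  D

Em: minor triad on E = scale degree 2 → ii.
A7/C#: dominant seventh chord on A = scale degree 5 → V65.
D: root D is the tonic; major triad there is I.

ii - V65 - I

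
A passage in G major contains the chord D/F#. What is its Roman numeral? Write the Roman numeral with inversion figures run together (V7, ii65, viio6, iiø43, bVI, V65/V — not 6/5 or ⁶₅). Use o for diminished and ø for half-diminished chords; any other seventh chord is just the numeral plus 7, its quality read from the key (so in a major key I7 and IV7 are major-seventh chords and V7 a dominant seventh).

V6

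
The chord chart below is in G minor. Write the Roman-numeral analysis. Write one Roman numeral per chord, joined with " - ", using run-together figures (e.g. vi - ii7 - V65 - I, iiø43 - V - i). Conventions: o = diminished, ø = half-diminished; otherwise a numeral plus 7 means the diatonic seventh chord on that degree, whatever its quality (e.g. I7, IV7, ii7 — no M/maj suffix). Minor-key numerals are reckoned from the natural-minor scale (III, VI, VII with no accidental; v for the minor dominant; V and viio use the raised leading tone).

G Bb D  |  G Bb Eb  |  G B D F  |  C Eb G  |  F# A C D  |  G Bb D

G-Bb-D: minor triad on G = scale degree 1 → i.
G-Bb-Eb: root Eb is the submediant; major triad there is VI6.
G-B-D-F is the secondary dominant of iv (dominant seventh chord on G): V7/iv.
C-Eb-G: minor triad on C = scale degree 4 → iv.
F#-A-C-D has root D, degree 5 in G minor, so V65.
G-Bb-D has root G, degree 1 in G minor, so i.

i - VI6 - V7/iv - iv - V65 - i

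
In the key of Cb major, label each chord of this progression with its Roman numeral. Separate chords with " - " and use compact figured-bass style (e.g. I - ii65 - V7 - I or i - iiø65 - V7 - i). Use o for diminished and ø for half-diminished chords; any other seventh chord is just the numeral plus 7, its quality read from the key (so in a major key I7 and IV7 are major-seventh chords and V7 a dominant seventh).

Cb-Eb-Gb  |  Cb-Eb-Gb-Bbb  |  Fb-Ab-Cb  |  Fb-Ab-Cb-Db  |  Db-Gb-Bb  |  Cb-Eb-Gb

Cb-Eb-Gb: root Cb is the tonic; major triad there is I.
Cb-Eb-Gb-Bbb: chromatic; Cb is V of IV, so V7/IV.
Fb-Ab-Cb: major triad on Fb = scale degree 4 → IV.
Fb-Ab-Cb-Db has root Db, degree 2 in Cb major, so ii65.
Db-Gb-Bb: major triad on Gb = scale degree 5 → V64.
Cb-Eb-Gb has root Cb, degree 1 in Cb major, so I.

I - V7/IV - IV - ii65 - V64 - I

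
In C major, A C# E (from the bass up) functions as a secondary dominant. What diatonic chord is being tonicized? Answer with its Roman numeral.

ii

The chord is a major triad on A.
A dominant resolves down a perfect fifth: A → D. In C major, D is scale degree 2, i.e. ii.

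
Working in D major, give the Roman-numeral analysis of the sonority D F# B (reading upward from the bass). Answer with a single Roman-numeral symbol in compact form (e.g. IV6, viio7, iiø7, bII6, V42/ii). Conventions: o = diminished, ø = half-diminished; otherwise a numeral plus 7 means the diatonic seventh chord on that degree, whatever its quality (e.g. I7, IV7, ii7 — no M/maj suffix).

vi6

Stacked in thirds the chord is B-D-F#: a minor triad on B.
In D major, B is the submediant; the diatonic minor triad there is vi.
With D in the bass the chord is in first inversion, so the figured bass is 6.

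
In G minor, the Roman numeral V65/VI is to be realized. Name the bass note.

The applied chord V65/VI is rooted on Bb: Bb-D-F-Ab.
The figure 65 means first inversion — the third is in the bass.

D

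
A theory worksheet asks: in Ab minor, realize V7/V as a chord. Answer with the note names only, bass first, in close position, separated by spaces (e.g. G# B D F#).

Bb D F Ab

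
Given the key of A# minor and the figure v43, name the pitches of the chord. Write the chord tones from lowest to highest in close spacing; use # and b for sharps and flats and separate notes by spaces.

B# D# E# G#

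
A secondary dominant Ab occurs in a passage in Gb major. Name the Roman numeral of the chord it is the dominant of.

The chord is a major triad on Ab.
A dominant resolves down a perfect fifth: Ab → Db. In Gb major, Db is scale degree 5, i.e. V.

V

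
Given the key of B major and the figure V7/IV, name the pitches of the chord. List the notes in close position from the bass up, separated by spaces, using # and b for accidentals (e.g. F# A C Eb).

The slash means an applied dominant: we want the dominant of IV. In B major, IV is E major, and its dominant is built on B.
Building a dominant seventh chord on B gives B-D#-F#-A.

B D# F# A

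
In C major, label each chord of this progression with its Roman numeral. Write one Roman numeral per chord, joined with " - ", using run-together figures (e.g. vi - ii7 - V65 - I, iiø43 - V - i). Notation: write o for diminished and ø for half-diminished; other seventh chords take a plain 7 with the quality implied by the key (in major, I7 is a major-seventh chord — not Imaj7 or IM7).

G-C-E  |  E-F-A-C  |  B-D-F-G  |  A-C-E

I64 - IV42 - V65 - vi

G-C-E: major triad on C = scale degree 1 → I64.
E-F-A-C: major seventh chord on F = scale degree 4 → IV42.
B-D-F-G has root G, degree 5 in C major, so V65.
A-C-E: root A is the submediant; minor triad there is vi.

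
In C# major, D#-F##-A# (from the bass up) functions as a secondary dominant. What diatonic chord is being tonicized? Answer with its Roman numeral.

V

The chord is a major triad on D#.
A dominant resolves down a perfect fifth: D# → G#. In C# major, G# is scale degree 5, i.e. V.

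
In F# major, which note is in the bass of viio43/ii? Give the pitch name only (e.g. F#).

C#

The applied chord viio43/ii is rooted on F##: F##-A#-C#-E.
The figure 43 means second inversion — the fifth is in the bass.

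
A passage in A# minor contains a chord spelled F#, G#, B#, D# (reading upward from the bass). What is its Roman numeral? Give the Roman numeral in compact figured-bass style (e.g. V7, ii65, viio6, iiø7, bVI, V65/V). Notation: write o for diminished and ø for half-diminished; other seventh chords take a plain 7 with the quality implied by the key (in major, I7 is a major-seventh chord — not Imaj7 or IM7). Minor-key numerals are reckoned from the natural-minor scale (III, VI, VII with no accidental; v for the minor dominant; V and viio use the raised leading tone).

The pitches G#-B#-D#-F# form a dominant seventh chord rooted on G#.
G# is scale degree 7 in A# minor, and a dominant seventh chord on that degree is written VII7.
With F# in the bass the chord is in third inversion, so the figured bass is 42.

VII42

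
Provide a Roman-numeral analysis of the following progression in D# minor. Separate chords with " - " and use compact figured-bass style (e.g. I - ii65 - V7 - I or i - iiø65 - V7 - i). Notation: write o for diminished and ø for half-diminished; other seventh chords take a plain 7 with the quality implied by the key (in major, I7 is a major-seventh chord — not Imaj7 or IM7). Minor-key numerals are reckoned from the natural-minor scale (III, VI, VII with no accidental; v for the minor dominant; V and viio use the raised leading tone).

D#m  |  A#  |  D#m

D#m: minor triad on D# = scale degree 1 → i.
A# has root A#, degree 5 in D# minor, so V.
D#m: minor triad on D# = scale degree 1 → i.

i - V - i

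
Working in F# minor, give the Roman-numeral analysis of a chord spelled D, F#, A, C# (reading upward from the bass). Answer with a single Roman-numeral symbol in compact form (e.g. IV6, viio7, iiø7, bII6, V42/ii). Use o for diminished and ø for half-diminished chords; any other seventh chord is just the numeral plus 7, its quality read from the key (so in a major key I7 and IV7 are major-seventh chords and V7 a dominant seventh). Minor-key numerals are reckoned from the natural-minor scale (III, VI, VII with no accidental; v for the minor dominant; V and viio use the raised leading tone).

VI7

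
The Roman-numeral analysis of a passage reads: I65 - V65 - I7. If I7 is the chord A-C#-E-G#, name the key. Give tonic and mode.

The anchor chord is a major seventh chord on A, labeled I7.
If A is scale degree 1 and the mode makes that degree carry a major seventh chord, the tonic is A and the mode is major.

A major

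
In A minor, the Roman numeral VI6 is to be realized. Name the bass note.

A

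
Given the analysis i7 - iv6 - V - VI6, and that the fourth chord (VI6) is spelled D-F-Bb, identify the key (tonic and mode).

The anchor chord is a major triad on Bb, labeled VI6.
VI6 on Bb implies Bb is the submediant; that puts the tonic at D, and the uppercase numeral fits minor mode.

D minor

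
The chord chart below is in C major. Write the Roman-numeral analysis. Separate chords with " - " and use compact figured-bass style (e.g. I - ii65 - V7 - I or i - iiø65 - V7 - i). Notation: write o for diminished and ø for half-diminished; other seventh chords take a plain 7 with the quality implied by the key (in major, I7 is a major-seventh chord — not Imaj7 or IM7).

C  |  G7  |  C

I - V7 - I

C has root C, degree 1 in C major, so I.
G7 has root G, degree 5 in C major, so V7.
C: major triad on C = scale degree 1 → I.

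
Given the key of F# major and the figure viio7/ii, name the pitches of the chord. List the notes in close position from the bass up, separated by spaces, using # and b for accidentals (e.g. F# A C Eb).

The slash marks an applied leading-tone chord: viio of ii. In F# major, ii is G#, so the leading tone to it is F##, a half step below.
Building a fully diminished seventh chord on F## gives F##-A#-C#-E.

F## A# C# E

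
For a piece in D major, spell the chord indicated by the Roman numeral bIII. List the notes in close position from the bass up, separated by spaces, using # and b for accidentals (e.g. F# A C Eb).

F A C

Scale degree 3 in D major is F#; lowering it a half step gives F. bIII is a major triad on the lowered third degree, borrowed from the parallel minor.
So the chord is F-A-C, a major triad.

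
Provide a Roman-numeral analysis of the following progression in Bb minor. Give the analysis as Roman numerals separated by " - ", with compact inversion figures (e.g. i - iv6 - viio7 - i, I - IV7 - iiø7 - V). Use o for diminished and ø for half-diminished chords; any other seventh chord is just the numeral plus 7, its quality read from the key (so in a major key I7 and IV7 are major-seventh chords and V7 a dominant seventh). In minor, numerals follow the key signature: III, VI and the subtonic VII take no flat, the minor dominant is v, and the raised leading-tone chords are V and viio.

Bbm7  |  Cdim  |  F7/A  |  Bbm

i7 - iio - V65 - i

Bbm7: minor seventh chord on Bb = scale degree 1 → i7.
Cdim: diminished triad on C = scale degree 2 → iio.
F7/A has root F, degree 5 in Bb minor, so V65.
Bbm: minor triad on Bb = scale degree 1 → i.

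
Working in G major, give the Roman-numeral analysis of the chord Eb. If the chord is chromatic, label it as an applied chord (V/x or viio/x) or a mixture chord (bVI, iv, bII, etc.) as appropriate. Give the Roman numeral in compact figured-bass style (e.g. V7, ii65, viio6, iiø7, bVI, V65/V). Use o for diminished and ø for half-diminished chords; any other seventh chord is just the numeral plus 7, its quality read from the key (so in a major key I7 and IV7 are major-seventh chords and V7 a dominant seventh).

Stacked in thirds the chord is Eb-G-Bb: a major triad on Eb.
Eb is the lowered sixth degree of G major (diatonic 6 would be E). This is a major triad on the lowered sixth degree, borrowed from the parallel minor.

bVI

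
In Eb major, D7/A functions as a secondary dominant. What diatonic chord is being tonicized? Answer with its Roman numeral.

iii

The chord is a dominant seventh chord on D.
A dominant resolves down a perfect fifth: D → G. In Eb major, G is scale degree 3, i.e. iii.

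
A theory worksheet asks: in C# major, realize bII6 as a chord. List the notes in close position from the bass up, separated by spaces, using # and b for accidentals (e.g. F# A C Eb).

F# A D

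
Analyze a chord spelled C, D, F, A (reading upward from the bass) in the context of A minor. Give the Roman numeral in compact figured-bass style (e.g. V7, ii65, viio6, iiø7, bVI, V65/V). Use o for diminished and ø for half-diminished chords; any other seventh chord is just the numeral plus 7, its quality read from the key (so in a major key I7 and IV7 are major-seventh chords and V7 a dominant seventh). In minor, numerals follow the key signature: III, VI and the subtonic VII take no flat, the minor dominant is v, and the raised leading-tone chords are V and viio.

Stacked in thirds the chord is D-F-A-C: a minor seventh chord on D.
D is scale degree 4 in A minor, and a minor seventh chord on that degree is written iv7.
With C in the bass the chord is in third inversion, so the figured bass is 42.

iv42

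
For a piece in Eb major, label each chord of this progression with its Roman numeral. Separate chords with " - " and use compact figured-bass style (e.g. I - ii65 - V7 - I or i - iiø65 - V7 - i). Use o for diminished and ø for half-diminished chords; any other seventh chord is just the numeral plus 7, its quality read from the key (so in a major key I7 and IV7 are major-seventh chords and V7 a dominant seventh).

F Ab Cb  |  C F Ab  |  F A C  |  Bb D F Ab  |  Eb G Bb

iio - ii64 - V/V - V7 - I

F-Ab-Cb is non-diatonic — iio, a mixture chord from Eb minor.
C-F-Ab has root F, degree 2 in Eb major, so ii64.
F-A-C is the secondary dominant of V (major triad on F): V/V.
Bb-D-F-Ab has root Bb, degree 5 in Eb major, so V7.
Eb-G-Bb has root Eb, degree 1 in Eb major, so I.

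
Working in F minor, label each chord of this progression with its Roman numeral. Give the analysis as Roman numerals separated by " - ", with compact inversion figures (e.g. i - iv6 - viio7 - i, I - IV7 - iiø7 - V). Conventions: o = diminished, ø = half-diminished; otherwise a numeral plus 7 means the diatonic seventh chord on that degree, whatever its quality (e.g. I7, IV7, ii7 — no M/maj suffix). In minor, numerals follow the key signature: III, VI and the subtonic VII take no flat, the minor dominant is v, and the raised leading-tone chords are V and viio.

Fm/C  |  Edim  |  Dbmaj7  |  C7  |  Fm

i64 - viio - VI7 - V7 - i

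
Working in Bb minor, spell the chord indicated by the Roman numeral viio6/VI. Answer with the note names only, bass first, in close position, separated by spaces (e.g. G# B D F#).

Ab Cb F

The slash marks an applied leading-tone chord: viio of VI. In Bb minor, VI is Gb, so the leading tone to it is F, a half step below.
Building a diminished triad on F gives F-Ab-Cb.
With the 6 figure the chord is in first inversion; from the bass Ab upward in close position it reads Ab-Cb-F.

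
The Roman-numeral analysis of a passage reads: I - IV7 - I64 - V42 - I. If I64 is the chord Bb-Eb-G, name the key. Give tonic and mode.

Eb major

The chord Eb/Bb is a major triad rooted on Eb; its label is I64.
If Eb is scale degree 1 and the mode makes that degree carry a major triad, the tonic is Eb and the mode is major.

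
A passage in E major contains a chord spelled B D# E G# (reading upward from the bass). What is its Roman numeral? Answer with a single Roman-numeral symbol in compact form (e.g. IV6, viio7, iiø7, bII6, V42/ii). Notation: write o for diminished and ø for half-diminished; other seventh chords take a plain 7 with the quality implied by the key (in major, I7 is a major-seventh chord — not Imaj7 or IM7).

Stacked in thirds the chord is E-G#-B-D#: a major seventh chord on E.
E is scale degree 1 in E major, and a major seventh chord on that degree is written I7.
With B in the bass the chord is in second inversion, so the figured bass is 43.

I43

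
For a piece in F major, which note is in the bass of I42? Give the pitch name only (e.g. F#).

I in F major has root F; the chord is F-A-C-E.
The figure 42 means third inversion — the seventh is in the bass.

E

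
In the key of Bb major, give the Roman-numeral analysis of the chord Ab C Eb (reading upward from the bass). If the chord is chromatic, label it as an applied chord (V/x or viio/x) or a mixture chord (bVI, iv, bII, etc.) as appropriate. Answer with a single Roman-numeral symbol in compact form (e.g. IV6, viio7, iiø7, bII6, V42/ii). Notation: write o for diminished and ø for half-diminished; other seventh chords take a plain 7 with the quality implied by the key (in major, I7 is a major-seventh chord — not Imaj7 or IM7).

bVII

The pitches Ab-C-Eb form a major triad rooted on Ab.
Ab is the lowered seventh degree of Bb major (diatonic 7 would be A). This is a major triad on the lowered seventh degree (the subtonic), borrowed from the parallel minor.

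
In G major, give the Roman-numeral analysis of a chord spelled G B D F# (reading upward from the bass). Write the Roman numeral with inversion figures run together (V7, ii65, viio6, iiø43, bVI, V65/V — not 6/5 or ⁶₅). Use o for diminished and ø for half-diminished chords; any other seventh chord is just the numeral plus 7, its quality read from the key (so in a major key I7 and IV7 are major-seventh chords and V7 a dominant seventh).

I7

The pitches G-B-D-F# form a major seventh chord rooted on G.
G is scale degree 1 in G major, and a major seventh chord on that degree is written I7.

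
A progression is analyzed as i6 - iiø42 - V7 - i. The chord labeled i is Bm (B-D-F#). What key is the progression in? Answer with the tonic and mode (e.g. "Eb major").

B minor

The chord Bm is a minor triad rooted on B; its label is i.
If B is scale degree 1 and the mode makes that degree carry a minor triad, the tonic is B and the mode is minor.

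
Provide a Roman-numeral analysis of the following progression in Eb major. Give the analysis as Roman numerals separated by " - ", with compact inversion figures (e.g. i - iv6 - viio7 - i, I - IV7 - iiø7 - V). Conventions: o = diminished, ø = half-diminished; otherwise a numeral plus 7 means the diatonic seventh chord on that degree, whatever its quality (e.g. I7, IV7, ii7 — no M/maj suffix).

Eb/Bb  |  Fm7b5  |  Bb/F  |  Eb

I64 - iiø7 - V64 - I

Eb/Bb: major triad on Eb = scale degree 1 → I64.
Fm7b5: F with this quality isn't in the key; it's iiø7, borrowed from the parallel minor.
Bb/F: root Bb is the dominant; major triad there is V64.
Eb: root Eb is the tonic; major triad there is I.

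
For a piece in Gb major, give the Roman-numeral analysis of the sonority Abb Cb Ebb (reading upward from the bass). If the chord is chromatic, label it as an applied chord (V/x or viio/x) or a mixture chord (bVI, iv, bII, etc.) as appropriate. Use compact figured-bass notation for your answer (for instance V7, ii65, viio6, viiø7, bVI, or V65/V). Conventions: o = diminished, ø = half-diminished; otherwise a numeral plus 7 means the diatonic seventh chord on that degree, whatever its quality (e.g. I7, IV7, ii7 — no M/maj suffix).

bII

The pitches Abb-Cb-Ebb form a major triad rooted on Abb.
Abb is the lowered second degree of Gb major (diatonic 2 would be Ab). This is the Neapolitan chord — a major triad on the lowered second degree.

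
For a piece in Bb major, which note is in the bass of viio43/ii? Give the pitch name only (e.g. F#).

F

The applied chord viio43/ii is rooted on B: B-D-F-Ab.
The figure 43 means second inversion — the fifth is in the bass.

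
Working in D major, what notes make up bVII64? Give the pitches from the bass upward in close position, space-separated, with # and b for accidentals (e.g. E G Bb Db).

bVII64 is a major triad on the lowered seventh degree (the subtonic), borrowed from the parallel minor. In D major that root is C.
So the chord is C-E-G, a major triad.
The figured bass 64 indicates second inversion, placing the fifth (G) in the bass: G-C-E.

G C E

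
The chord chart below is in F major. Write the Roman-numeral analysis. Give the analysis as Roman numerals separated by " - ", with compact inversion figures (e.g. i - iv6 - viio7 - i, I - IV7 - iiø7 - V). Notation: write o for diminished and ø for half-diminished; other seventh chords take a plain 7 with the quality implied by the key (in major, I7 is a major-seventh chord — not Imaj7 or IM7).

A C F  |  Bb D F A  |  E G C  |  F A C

I6 - IV7 - V6 - I

A-C-F: root F is the tonic; major triad there is I6.
Bb-D-F-A has root Bb, degree 4 in F major, so IV7.
E-G-C: root C is the dominant; major triad there is V6.
F-A-C: root F is the tonic; major triad there is I.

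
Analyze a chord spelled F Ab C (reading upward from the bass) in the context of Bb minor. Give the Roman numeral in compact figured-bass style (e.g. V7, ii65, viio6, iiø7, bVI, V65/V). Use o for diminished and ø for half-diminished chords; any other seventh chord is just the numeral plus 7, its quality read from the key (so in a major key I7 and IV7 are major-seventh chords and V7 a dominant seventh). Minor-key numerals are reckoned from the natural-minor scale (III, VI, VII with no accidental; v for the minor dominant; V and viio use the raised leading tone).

v

Stacked in thirds the chord is F-Ab-C: a minor triad on F.
In Bb minor, F is the dominant; the diatonic minor triad there is v.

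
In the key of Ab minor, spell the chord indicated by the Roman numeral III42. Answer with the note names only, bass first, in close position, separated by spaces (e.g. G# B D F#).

The numeral's case and figure indicate a major seventh chord. In Ab minor its root, scale degree 3, is Cb.
That chord is spelled Cb-Eb-Gb-Bb.
With the 42 figure the chord is in third inversion; from the bass Bb upward in close position it reads Bb-Cb-Eb-Gb.

Bb Cb Eb Gb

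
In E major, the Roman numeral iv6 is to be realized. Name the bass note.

iv in E major has root A; the chord is A-C-E.
The figure 6 means first inversion — the third is in the bass.

C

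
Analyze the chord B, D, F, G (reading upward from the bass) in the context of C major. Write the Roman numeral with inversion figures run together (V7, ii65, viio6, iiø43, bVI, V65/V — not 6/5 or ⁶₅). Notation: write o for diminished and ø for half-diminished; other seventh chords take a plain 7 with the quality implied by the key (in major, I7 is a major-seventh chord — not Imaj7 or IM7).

V65

The pitches G-B-D-F form a dominant seventh chord rooted on G.
G is scale degree 5 in C major, and a dominant seventh chord on that degree is written V7.
With B in the bass the chord is in first inversion, so the figured bass is 65.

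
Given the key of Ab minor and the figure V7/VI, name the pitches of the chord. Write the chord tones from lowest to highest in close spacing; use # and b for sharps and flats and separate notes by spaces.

Cb Eb Gb Bbb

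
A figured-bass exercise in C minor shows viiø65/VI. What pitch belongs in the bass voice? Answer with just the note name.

The applied chord viiø65/VI is rooted on G: G-Bb-Db-F.
The figure 65 means first inversion — the third is in the bass.

Bb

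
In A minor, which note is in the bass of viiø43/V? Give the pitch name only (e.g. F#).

The applied chord viiø43/V is rooted on D#: D#-F#-A-C#.
The figure 43 means second inversion — the fifth is in the bass.

A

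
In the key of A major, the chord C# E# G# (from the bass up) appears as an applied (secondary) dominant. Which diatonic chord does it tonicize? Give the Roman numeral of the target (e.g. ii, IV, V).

The chord is a major triad on C#.
A dominant resolves down a perfect fifth: C# → F#. In A major, F# is scale degree 6, i.e. vi.

vi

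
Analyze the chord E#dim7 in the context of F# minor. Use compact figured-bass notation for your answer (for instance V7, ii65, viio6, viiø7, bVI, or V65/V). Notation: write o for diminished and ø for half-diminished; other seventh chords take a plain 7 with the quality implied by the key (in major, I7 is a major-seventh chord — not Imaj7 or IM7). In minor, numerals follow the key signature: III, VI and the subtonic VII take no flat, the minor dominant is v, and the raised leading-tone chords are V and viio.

The pitches E#-G#-B-D form a fully diminished seventh chord rooted on E#.
In F# minor, E# is the leading tone; the diatonic fully diminished seventh chord there is viio7.

viio7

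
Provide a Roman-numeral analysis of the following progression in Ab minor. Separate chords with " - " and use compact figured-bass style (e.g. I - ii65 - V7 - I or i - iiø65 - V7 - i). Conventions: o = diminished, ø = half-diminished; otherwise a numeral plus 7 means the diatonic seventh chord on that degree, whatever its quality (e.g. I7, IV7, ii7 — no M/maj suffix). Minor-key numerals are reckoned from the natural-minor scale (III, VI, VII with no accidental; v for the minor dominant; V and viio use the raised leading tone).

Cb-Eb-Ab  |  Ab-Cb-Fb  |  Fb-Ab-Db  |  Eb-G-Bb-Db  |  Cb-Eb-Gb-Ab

i6 - VI6 - iv6 - V7 - i65

Cb-Eb-Ab: minor triad on Ab = scale degree 1 → i6.
Ab-Cb-Fb has root Fb, degree 6 in Ab minor, so VI6.
Fb-Ab-Db: root Db is the subdominant; minor triad there is iv6.
Eb-G-Bb-Db: dominant seventh chord on Eb = scale degree 5 → V7.
Cb-Eb-Gb-Ab has root Ab, degree 1 in Ab minor, so i65.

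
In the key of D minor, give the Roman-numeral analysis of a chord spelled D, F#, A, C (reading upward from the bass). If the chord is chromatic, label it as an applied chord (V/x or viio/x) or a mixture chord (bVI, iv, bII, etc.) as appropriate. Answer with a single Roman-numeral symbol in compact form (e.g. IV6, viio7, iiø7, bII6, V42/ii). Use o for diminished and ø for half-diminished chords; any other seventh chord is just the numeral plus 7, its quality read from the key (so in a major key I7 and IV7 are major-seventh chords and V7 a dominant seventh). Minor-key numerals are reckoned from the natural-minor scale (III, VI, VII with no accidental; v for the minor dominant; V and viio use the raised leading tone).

V7/iv

The pitches D-F#-A-C form a dominant seventh chord rooted on D.
D is not a diatonic chord root with this quality in D minor, but it lies a perfect fifth above G (iv), so the chord functions as an applied dominant of iv.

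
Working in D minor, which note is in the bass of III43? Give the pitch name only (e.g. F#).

C

III in D minor has root F; the chord is F-A-C-E.
The figure 43 means second inversion — the fifth is in the bass.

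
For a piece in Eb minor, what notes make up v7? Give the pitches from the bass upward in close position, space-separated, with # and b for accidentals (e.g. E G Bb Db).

Bb Db F Ab

In Eb minor, the dominant is Bb, and the diatonic chord built there is a minor seventh chord.
That chord is spelled Bb-Db-F-Ab.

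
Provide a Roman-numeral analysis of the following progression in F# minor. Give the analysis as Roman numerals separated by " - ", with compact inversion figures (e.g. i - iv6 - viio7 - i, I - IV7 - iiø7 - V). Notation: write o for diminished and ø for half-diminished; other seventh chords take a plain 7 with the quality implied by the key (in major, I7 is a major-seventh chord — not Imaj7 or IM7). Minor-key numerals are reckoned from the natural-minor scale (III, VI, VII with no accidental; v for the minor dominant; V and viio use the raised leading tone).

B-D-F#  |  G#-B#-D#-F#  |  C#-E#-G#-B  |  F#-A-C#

B-D-F# has root B, degree 4 in F# minor, so iv.
G#-B#-D#-F#: a dominant seventh chord on G#, the applied dominant of V → V7/V.
C#-E#-G#-B: root C# is the dominant; dominant seventh chord there is V7.
F#-A-C# has root F#, degree 1 in F# minor, so i.

iv - V7/V - V7 - i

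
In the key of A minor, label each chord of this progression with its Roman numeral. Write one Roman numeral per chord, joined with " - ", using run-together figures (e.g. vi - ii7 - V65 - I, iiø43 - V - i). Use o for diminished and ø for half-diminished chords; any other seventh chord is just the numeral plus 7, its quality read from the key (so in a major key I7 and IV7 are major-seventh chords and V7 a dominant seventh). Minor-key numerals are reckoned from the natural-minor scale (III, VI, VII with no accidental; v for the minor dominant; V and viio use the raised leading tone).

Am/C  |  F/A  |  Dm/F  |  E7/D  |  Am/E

Am/C: minor triad on A = scale degree 1 → i6.
F/A: root F is the submediant; major triad there is VI6.
Dm/F: root D is the subdominant; minor triad there is iv6.
E7/D has root E, degree 5 in A minor, so V42.
Am/E: minor triad on A = scale degree 1 → i64.

i6 - VI6 - iv6 - V42 - i64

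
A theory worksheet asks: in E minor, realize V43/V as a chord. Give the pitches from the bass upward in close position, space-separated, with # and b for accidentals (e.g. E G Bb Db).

C# E F# A#

V43/V is a secondary dominant — the dominant seventh of V. V in E minor is B, so the applied chord's root is F#, a perfect fifth above.
Building a dominant seventh chord on F# gives F#-A#-C#-E.
With the 43 figure the chord is in second inversion; from the bass C# upward in close position it reads C#-E-F#-A#.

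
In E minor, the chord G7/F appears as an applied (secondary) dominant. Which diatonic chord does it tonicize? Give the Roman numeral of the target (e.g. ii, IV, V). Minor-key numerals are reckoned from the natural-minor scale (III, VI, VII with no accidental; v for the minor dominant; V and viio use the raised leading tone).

The chord is a dominant seventh chord on G.
A dominant resolves down a perfect fifth: G → C. In E minor, C is scale degree 6, i.e. VI.

VI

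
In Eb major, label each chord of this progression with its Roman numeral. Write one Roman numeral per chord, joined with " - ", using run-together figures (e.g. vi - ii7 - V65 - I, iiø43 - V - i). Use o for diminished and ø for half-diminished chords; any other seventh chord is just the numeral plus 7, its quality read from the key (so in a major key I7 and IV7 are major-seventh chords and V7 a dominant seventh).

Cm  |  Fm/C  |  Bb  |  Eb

Cm: root C is the submediant; minor triad there is vi.
Fm/C: minor triad on F = scale degree 2 → ii64.
Bb has root Bb, degree 5 in Eb major, so V.
Eb: major triad on Eb = scale degree 1 → I.

vi - ii64 - V - I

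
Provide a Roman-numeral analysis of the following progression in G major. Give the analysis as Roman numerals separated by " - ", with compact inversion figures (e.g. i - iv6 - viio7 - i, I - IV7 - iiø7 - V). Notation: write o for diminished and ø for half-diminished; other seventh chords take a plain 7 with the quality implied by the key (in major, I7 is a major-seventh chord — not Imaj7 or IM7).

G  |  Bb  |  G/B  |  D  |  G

I - bIII - I6 - V - I

G: root G is the tonic; major triad there is I.
Bb: Bb with this quality isn't in the key; it's bIII, borrowed from the parallel minor.
G/B: major triad on G = scale degree 1 → I6.
D has root D, degree 5 in G major, so V.
G: major triad on G = scale degree 1 → I.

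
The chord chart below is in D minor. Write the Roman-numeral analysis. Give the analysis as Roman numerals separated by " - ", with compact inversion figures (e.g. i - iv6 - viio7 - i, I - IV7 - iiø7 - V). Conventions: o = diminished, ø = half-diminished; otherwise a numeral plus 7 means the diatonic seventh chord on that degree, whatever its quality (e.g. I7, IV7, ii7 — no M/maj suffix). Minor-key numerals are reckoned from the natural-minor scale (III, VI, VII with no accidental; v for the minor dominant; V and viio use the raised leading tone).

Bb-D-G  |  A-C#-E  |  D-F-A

iv6 - V - i

Bb-D-G: minor triad on G = scale degree 4 → iv6.
A-C#-E has root A, degree 5 in D minor, so V.
D-F-A: minor triad on D = scale degree 1 → i.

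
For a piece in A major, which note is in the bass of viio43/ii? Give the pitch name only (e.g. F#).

The applied chord viio43/ii is rooted on A#: A#-C#-E-G.
The figure 43 means second inversion — the fifth is in the bass.

E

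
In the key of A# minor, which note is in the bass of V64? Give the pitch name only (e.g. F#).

B#

V in A# minor has root E#; the chord is E#-G##-B#.
The figure 64 means second inversion — the fifth is in the bass.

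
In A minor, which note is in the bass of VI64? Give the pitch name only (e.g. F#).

C

VI in A minor has root F; the chord is F-A-C.
The figure 64 means second inversion — the fifth is in the bass.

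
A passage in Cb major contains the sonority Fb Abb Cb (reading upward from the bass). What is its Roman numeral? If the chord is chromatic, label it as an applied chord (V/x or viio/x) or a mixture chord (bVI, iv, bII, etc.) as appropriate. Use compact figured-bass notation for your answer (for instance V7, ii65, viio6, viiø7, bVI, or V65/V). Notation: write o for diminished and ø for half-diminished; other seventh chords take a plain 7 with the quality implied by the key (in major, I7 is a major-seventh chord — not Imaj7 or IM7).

The pitches Fb-Abb-Cb form a minor triad rooted on Fb.
Fb is the fourth degree of Cb major. This is the minor subdominant, borrowed from the parallel minor.

iv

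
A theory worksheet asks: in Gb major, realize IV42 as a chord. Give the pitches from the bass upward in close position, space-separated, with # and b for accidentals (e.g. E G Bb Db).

The numeral's case and figure indicate a major seventh chord. In Gb major its root, the subdominant, is Cb.
Stacking thirds from Cb gives Cb-Eb-Gb-Bb.
The figured bass 42 indicates third inversion, placing the seventh (Bb) in the bass: Bb-Cb-Eb-Gb.

Bb Cb Eb Gb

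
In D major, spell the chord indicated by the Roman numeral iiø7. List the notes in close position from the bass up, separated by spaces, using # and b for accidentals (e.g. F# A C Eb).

Scale degree 2 in D major is E; here the chord built on it is altered to a half-diminished seventh chord. iiø7 is the half-diminished supertonic seventh, borrowed from the parallel minor.
So the chord is E-G-Bb-D, a half-diminished seventh chord.

E G Bb D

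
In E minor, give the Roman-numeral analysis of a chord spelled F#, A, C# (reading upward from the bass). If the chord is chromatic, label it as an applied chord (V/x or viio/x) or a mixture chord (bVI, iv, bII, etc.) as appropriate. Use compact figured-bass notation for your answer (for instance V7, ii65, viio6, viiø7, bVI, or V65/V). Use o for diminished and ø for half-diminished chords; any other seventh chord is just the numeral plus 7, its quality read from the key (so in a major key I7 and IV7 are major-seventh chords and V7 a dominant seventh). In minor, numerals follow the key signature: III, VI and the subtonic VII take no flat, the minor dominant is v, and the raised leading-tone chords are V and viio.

ii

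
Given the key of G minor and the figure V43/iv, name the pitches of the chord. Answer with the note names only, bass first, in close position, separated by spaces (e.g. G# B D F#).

D F G B

The slash means an applied dominant: we want the dominant of iv. In G minor, iv is C minor, and its dominant is built on G.
Building a dominant seventh chord on G gives G-B-D-F.
The figured bass 43 indicates second inversion, placing the fifth (D) in the bass: D-F-G-B.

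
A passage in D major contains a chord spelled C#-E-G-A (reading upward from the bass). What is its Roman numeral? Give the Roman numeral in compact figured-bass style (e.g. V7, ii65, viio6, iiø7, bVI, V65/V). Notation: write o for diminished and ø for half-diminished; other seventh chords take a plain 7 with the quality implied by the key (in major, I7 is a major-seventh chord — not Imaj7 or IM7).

V65

The pitches A-C#-E-G form a dominant seventh chord rooted on A.
A is scale degree 5 in D major, and a dominant seventh chord on that degree is written V7.
With C# in the bass the chord is in first inversion, so the figured bass is 65.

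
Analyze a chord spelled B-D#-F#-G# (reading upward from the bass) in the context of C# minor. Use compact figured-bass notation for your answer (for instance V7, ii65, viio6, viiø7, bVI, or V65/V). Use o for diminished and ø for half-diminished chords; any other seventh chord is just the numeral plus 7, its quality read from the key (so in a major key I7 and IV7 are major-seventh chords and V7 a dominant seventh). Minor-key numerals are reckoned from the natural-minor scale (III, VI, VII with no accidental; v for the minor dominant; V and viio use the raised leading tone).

Stacked in thirds the chord is G#-B-D#-F#: a minor seventh chord on G#.
G# is scale degree 5 in C# minor, and a minor seventh chord on that degree is written v7.
With B in the bass the chord is in first inversion, so the figured bass is 65.

v65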